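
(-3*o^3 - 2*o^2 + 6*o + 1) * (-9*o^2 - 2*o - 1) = 27*o^5 + 24*o^4 - 47*o^3 - 19*o^2 - 8*o - 1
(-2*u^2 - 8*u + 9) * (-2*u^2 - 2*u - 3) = 4*u^4 + 20*u^3 + 4*u^2 + 6*u - 27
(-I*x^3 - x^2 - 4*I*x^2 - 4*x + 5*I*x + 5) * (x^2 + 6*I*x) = -I*x^5 + 5*x^4 - 4*I*x^4 + 20*x^3 - I*x^3 - 25*x^2 - 24*I*x^2 + 30*I*x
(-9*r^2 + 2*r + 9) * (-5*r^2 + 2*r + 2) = 45*r^4 - 28*r^3 - 59*r^2 + 22*r + 18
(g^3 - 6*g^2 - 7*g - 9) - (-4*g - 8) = g^3 - 6*g^2 - 3*g - 1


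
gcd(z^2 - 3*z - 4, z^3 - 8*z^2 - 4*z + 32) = 1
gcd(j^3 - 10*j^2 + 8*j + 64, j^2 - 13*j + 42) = 1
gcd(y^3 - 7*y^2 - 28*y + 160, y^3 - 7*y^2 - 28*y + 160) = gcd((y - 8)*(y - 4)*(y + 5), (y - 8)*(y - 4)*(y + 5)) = y^3 - 7*y^2 - 28*y + 160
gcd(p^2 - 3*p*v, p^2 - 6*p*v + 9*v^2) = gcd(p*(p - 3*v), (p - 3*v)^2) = p - 3*v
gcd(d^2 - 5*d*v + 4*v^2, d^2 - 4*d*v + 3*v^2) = -d + v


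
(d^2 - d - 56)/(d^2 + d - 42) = (d - 8)/(d - 6)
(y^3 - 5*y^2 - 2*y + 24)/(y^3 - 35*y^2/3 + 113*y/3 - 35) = 3*(y^2 - 2*y - 8)/(3*y^2 - 26*y + 35)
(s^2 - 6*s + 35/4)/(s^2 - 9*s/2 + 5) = (s - 7/2)/(s - 2)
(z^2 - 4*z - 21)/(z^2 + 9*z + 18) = (z - 7)/(z + 6)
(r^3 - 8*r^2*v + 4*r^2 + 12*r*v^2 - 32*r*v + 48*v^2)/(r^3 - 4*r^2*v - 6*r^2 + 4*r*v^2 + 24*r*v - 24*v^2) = (r^2 - 6*r*v + 4*r - 24*v)/(r^2 - 2*r*v - 6*r + 12*v)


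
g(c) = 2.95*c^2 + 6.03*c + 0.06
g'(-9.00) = -47.07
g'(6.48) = 44.26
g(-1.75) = -1.46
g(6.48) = 163.01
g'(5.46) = 38.24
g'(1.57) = 15.29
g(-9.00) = 184.74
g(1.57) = 16.80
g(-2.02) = -0.08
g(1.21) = 11.68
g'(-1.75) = -4.30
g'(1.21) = 13.17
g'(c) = 5.9*c + 6.03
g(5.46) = 120.93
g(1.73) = 19.32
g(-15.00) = 573.36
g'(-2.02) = -5.89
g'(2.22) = 19.13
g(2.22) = 27.99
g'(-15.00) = -82.47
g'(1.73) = 16.24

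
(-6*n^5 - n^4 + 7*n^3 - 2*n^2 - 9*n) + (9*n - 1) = -6*n^5 - n^4 + 7*n^3 - 2*n^2 - 1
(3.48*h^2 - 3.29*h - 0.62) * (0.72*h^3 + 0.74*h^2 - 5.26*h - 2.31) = 2.5056*h^5 + 0.2064*h^4 - 21.1858*h^3 + 8.8078*h^2 + 10.8611*h + 1.4322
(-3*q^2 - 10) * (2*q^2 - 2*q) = -6*q^4 + 6*q^3 - 20*q^2 + 20*q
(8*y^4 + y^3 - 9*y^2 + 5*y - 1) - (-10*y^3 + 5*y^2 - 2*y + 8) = 8*y^4 + 11*y^3 - 14*y^2 + 7*y - 9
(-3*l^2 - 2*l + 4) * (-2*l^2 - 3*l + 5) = 6*l^4 + 13*l^3 - 17*l^2 - 22*l + 20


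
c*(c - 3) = c^2 - 3*c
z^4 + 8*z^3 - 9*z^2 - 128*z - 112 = (z - 4)*(z + 1)*(z + 4)*(z + 7)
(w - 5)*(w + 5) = w^2 - 25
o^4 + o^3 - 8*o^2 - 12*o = o*(o - 3)*(o + 2)^2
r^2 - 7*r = r*(r - 7)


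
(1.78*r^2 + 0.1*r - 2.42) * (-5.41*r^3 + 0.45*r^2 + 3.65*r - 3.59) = -9.6298*r^5 + 0.26*r^4 + 19.6342*r^3 - 7.1142*r^2 - 9.192*r + 8.6878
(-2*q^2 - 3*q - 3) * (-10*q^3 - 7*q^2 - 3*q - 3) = 20*q^5 + 44*q^4 + 57*q^3 + 36*q^2 + 18*q + 9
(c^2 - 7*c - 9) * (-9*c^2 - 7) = -9*c^4 + 63*c^3 + 74*c^2 + 49*c + 63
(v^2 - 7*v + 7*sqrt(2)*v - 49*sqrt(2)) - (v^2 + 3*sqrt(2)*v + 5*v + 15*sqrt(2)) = -12*v + 4*sqrt(2)*v - 64*sqrt(2)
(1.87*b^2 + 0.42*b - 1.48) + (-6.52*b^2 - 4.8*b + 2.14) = -4.65*b^2 - 4.38*b + 0.66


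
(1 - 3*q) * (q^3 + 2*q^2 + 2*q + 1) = -3*q^4 - 5*q^3 - 4*q^2 - q + 1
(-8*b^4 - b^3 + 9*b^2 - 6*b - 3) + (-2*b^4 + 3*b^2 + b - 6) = -10*b^4 - b^3 + 12*b^2 - 5*b - 9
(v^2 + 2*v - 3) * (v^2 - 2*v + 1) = v^4 - 6*v^2 + 8*v - 3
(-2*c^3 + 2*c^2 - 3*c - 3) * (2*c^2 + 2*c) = -4*c^5 - 2*c^3 - 12*c^2 - 6*c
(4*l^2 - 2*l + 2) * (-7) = -28*l^2 + 14*l - 14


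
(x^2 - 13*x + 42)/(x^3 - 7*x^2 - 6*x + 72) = (x - 7)/(x^2 - x - 12)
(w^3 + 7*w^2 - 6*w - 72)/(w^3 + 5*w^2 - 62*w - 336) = (w^2 + w - 12)/(w^2 - w - 56)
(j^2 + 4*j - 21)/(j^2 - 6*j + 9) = (j + 7)/(j - 3)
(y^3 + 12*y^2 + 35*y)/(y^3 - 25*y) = (y + 7)/(y - 5)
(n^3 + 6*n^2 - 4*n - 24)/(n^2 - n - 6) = (n^2 + 4*n - 12)/(n - 3)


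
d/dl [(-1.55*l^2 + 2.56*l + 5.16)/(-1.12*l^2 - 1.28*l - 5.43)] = (4.8512*l^2 + 28.3914*l - 7.296)/(1.2544*l^4 + 2.8672*l^3 + 13.8016*l^2 + 13.9008*l + 29.4849)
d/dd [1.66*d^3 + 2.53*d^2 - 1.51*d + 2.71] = 4.98*d^2 + 5.06*d - 1.51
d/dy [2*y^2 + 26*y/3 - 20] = 4*y + 26/3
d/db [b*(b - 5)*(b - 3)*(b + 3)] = 4*b^3 - 15*b^2 - 18*b + 45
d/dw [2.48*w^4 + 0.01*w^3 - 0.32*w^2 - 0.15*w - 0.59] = 9.92*w^3 + 0.03*w^2 - 0.64*w - 0.15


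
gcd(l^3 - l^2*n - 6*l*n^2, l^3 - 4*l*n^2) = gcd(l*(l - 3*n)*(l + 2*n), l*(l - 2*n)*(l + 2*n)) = l^2 + 2*l*n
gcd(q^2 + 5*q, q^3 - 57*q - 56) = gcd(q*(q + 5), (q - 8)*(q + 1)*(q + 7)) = 1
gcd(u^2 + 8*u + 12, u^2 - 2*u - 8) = u + 2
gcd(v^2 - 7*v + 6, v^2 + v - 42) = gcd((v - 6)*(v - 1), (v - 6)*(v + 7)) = v - 6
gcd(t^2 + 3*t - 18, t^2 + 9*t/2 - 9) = t + 6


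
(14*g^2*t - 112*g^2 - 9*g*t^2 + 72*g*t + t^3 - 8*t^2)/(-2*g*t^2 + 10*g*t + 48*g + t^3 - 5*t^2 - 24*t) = (-7*g + t)/(t + 3)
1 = 1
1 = 1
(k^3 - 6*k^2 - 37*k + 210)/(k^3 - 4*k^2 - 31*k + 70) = (k^2 + k - 30)/(k^2 + 3*k - 10)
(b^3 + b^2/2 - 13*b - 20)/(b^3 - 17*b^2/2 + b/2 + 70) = (b + 2)/(b - 7)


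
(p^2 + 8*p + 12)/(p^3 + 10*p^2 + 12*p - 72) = (p + 2)/(p^2 + 4*p - 12)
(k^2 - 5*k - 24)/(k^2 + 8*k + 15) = (k - 8)/(k + 5)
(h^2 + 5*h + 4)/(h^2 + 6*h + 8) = (h + 1)/(h + 2)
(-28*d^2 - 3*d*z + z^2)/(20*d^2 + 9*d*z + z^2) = (-7*d + z)/(5*d + z)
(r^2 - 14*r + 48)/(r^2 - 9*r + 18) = (r - 8)/(r - 3)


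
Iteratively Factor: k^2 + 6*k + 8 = (k + 4)*(k + 2)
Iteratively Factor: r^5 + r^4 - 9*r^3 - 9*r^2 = (r)*(r^4 + r^3 - 9*r^2 - 9*r) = r*(r - 3)*(r^3 + 4*r^2 + 3*r) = r*(r - 3)*(r + 3)*(r^2 + r) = r^2*(r - 3)*(r + 3)*(r + 1)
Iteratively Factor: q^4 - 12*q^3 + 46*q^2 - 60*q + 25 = (q - 5)*(q^3 - 7*q^2 + 11*q - 5) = (q - 5)^2*(q^2 - 2*q + 1) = (q - 5)^2*(q - 1)*(q - 1)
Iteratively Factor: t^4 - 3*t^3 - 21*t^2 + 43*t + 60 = (t - 3)*(t^3 - 21*t - 20) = (t - 3)*(t + 4)*(t^2 - 4*t - 5) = (t - 3)*(t + 1)*(t + 4)*(t - 5)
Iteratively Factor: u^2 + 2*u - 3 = (u + 3)*(u - 1)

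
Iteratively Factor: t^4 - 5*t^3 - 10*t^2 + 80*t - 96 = (t - 4)*(t^3 - t^2 - 14*t + 24) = (t - 4)*(t - 3)*(t^2 + 2*t - 8) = (t - 4)*(t - 3)*(t - 2)*(t + 4)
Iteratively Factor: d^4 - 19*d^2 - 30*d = (d + 2)*(d^3 - 2*d^2 - 15*d) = (d + 2)*(d + 3)*(d^2 - 5*d) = (d - 5)*(d + 2)*(d + 3)*(d)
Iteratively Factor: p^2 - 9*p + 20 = (p - 4)*(p - 5)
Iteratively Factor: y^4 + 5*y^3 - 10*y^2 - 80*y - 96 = (y - 4)*(y^3 + 9*y^2 + 26*y + 24) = (y - 4)*(y + 2)*(y^2 + 7*y + 12) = (y - 4)*(y + 2)*(y + 4)*(y + 3)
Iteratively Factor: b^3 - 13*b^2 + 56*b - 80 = (b - 4)*(b^2 - 9*b + 20) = (b - 4)^2*(b - 5)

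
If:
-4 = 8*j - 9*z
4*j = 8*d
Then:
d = 9*z/16 - 1/4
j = 9*z/8 - 1/2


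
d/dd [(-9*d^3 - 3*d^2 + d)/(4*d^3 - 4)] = (3*d^4 - 2*d^3 + 27*d^2 + 6*d - 1)/(4*(d^6 - 2*d^3 + 1))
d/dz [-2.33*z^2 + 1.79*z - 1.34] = 1.79 - 4.66*z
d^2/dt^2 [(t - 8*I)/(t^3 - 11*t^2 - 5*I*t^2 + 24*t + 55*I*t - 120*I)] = 2*((t - 8*I)*(3*t^2 - 22*t - 10*I*t + 24 + 55*I)^2 + (-3*t^2 + 22*t + 10*I*t + (t - 8*I)*(-3*t + 11 + 5*I) - 24 - 55*I)*(t^3 - 11*t^2 - 5*I*t^2 + 24*t + 55*I*t - 120*I))/(t^3 - 11*t^2 - 5*I*t^2 + 24*t + 55*I*t - 120*I)^3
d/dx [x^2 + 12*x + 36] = 2*x + 12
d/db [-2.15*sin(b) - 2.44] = -2.15*cos(b)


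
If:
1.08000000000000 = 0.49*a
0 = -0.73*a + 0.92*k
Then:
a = 2.20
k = 1.75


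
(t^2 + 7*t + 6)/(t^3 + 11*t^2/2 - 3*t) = 2*(t + 1)/(t*(2*t - 1))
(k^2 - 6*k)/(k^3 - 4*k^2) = (k - 6)/(k*(k - 4))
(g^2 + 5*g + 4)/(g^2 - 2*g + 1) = (g^2 + 5*g + 4)/(g^2 - 2*g + 1)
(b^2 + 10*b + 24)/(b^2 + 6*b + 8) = (b + 6)/(b + 2)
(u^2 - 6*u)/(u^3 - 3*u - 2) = u*(6 - u)/(-u^3 + 3*u + 2)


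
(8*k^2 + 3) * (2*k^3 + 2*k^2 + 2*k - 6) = 16*k^5 + 16*k^4 + 22*k^3 - 42*k^2 + 6*k - 18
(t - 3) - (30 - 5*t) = 6*t - 33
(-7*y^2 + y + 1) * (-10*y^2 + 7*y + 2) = 70*y^4 - 59*y^3 - 17*y^2 + 9*y + 2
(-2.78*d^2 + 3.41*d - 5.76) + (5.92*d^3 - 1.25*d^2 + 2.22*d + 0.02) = 5.92*d^3 - 4.03*d^2 + 5.63*d - 5.74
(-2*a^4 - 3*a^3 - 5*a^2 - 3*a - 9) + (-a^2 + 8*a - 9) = -2*a^4 - 3*a^3 - 6*a^2 + 5*a - 18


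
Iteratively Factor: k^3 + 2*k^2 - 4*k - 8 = (k + 2)*(k^2 - 4) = (k - 2)*(k + 2)*(k + 2)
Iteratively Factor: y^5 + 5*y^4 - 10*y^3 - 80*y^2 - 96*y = (y + 2)*(y^4 + 3*y^3 - 16*y^2 - 48*y) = (y - 4)*(y + 2)*(y^3 + 7*y^2 + 12*y) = (y - 4)*(y + 2)*(y + 3)*(y^2 + 4*y) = (y - 4)*(y + 2)*(y + 3)*(y + 4)*(y)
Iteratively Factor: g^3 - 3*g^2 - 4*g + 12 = (g - 3)*(g^2 - 4) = (g - 3)*(g + 2)*(g - 2)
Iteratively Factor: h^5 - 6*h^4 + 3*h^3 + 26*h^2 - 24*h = (h + 2)*(h^4 - 8*h^3 + 19*h^2 - 12*h) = (h - 4)*(h + 2)*(h^3 - 4*h^2 + 3*h) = h*(h - 4)*(h + 2)*(h^2 - 4*h + 3) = h*(h - 4)*(h - 1)*(h + 2)*(h - 3)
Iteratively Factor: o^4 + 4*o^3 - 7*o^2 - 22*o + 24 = (o + 4)*(o^3 - 7*o + 6) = (o - 1)*(o + 4)*(o^2 + o - 6) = (o - 2)*(o - 1)*(o + 4)*(o + 3)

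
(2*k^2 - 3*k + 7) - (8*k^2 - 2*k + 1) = -6*k^2 - k + 6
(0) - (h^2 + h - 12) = -h^2 - h + 12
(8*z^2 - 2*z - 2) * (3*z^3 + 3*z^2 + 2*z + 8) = 24*z^5 + 18*z^4 + 4*z^3 + 54*z^2 - 20*z - 16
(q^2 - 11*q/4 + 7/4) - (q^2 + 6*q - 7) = 35/4 - 35*q/4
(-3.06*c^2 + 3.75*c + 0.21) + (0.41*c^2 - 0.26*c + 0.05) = -2.65*c^2 + 3.49*c + 0.26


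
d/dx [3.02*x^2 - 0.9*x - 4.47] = 6.04*x - 0.9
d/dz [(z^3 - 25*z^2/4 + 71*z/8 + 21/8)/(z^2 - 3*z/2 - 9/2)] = 4*(z^2 + 3*z - 4)/(4*z^2 + 12*z + 9)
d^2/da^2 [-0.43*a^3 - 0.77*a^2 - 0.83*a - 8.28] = -2.58*a - 1.54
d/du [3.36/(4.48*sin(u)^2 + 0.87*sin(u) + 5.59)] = -(30.1056*sin(u) + 2.9232)*cos(u)/(4.48*sin(u)^2 + 0.87*sin(u) + 5.59)^2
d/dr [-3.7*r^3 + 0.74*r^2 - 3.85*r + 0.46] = -11.1*r^2 + 1.48*r - 3.85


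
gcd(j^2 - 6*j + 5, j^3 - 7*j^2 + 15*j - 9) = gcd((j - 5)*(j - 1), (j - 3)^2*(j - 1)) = j - 1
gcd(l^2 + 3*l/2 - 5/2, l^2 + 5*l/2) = l + 5/2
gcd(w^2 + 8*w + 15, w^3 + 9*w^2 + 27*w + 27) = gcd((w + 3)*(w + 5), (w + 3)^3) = w + 3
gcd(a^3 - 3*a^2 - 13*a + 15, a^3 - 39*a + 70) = a - 5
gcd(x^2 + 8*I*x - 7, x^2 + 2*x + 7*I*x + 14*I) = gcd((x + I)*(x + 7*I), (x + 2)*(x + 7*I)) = x + 7*I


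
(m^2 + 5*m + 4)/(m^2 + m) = (m + 4)/m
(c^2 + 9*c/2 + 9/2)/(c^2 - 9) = (c + 3/2)/(c - 3)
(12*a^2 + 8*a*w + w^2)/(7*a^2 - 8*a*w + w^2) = (12*a^2 + 8*a*w + w^2)/(7*a^2 - 8*a*w + w^2)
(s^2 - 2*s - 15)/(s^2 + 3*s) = (s - 5)/s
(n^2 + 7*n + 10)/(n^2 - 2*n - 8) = (n + 5)/(n - 4)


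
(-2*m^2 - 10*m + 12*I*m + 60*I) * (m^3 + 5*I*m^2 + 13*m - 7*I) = -2*m^5 - 10*m^4 + 2*I*m^4 - 86*m^3 + 10*I*m^3 - 430*m^2 + 170*I*m^2 + 84*m + 850*I*m + 420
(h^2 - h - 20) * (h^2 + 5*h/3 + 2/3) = h^4 + 2*h^3/3 - 21*h^2 - 34*h - 40/3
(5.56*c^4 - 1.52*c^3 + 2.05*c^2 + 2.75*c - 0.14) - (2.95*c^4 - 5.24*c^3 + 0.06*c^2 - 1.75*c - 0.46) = 2.61*c^4 + 3.72*c^3 + 1.99*c^2 + 4.5*c + 0.32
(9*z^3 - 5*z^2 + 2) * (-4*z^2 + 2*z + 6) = -36*z^5 + 38*z^4 + 44*z^3 - 38*z^2 + 4*z + 12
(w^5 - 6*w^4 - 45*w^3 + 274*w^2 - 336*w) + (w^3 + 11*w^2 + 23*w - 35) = w^5 - 6*w^4 - 44*w^3 + 285*w^2 - 313*w - 35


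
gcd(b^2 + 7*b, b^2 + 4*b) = b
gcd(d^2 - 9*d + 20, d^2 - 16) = d - 4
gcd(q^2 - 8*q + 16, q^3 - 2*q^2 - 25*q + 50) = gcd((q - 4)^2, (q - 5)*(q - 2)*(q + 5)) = 1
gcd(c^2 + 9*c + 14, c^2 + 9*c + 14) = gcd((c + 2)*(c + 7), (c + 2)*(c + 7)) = c^2 + 9*c + 14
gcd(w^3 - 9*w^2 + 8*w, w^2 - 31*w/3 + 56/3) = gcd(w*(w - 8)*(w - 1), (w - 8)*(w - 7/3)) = w - 8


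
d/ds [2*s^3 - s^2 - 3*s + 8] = 6*s^2 - 2*s - 3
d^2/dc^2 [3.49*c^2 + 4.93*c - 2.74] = 6.98000000000000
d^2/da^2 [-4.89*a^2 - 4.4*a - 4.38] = -9.78000000000000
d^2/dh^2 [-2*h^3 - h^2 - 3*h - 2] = -12*h - 2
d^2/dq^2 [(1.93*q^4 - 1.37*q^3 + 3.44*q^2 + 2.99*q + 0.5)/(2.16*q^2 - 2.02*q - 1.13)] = (18.009216*q^6 - 50.525856*q^5 + 18.986568*q^4 + 110.537704*q^3 + 75.184944*q^2 + 20.202234*q + 1.656324)/(10.077696*q^6 - 28.273536*q^5 + 10.624608*q^4 + 21.340088*q^3 - 5.558244*q^2 - 7.738014*q - 1.442897)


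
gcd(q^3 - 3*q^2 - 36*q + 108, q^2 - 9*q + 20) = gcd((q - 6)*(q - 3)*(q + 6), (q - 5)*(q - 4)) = 1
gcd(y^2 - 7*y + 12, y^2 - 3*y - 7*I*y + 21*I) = y - 3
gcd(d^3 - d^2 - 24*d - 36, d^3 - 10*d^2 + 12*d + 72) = d^2 - 4*d - 12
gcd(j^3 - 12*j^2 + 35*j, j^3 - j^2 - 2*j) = j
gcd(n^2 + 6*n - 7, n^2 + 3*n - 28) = n + 7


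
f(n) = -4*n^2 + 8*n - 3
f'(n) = 8 - 8*n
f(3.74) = -29.03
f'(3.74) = -21.92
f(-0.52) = -8.24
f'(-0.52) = 12.16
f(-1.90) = -32.64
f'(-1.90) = 23.20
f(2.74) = -11.11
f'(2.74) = -13.92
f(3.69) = -27.94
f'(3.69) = -21.52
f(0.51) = 0.04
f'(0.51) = 3.92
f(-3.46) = -78.57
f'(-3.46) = 35.68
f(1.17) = 0.88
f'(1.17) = -1.36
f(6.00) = -99.00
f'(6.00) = -40.00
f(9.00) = -255.00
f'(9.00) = -64.00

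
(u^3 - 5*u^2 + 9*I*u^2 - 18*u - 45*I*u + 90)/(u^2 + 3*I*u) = u - 5 + 6*I - 30*I/u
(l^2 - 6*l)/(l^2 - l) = (l - 6)/(l - 1)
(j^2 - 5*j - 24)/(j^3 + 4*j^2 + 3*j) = (j - 8)/(j*(j + 1))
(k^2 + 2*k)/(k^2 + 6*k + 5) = k*(k + 2)/(k^2 + 6*k + 5)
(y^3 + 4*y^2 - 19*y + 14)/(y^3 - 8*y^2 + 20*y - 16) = (y^2 + 6*y - 7)/(y^2 - 6*y + 8)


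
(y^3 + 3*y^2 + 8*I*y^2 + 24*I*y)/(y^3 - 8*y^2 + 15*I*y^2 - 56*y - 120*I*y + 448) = y*(y + 3)/(y^2 + y*(-8 + 7*I) - 56*I)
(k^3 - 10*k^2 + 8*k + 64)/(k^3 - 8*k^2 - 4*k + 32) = (k - 4)/(k - 2)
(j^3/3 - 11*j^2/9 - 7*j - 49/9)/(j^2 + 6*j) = (3*j^3 - 11*j^2 - 63*j - 49)/(9*j*(j + 6))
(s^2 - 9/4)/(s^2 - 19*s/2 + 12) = (s + 3/2)/(s - 8)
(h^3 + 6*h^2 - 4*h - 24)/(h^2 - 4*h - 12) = (h^2 + 4*h - 12)/(h - 6)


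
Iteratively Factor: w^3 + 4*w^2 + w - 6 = (w + 3)*(w^2 + w - 2) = (w - 1)*(w + 3)*(w + 2)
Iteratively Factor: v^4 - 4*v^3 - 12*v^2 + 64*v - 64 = (v - 4)*(v^3 - 12*v + 16) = (v - 4)*(v - 2)*(v^2 + 2*v - 8) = (v - 4)*(v - 2)^2*(v + 4)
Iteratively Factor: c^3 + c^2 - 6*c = (c + 3)*(c^2 - 2*c) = (c - 2)*(c + 3)*(c)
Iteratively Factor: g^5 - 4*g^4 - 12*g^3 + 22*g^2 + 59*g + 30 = (g - 5)*(g^4 + g^3 - 7*g^2 - 13*g - 6) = (g - 5)*(g + 1)*(g^3 - 7*g - 6) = (g - 5)*(g + 1)^2*(g^2 - g - 6) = (g - 5)*(g + 1)^2*(g + 2)*(g - 3)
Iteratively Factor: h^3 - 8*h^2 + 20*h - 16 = (h - 2)*(h^2 - 6*h + 8) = (h - 2)^2*(h - 4)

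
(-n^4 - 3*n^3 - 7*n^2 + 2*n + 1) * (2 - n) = n^5 + n^4 + n^3 - 16*n^2 + 3*n + 2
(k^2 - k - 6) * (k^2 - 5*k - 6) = k^4 - 6*k^3 - 7*k^2 + 36*k + 36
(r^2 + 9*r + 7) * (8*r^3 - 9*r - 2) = 8*r^5 + 72*r^4 + 47*r^3 - 83*r^2 - 81*r - 14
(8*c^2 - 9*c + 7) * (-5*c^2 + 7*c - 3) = -40*c^4 + 101*c^3 - 122*c^2 + 76*c - 21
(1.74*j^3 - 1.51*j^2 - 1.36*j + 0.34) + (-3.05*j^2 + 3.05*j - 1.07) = 1.74*j^3 - 4.56*j^2 + 1.69*j - 0.73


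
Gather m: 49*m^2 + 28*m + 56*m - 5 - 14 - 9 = 49*m^2 + 84*m - 28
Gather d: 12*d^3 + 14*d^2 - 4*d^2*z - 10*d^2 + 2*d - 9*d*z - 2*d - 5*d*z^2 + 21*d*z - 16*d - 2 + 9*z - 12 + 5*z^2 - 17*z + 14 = 12*d^3 + d^2*(4 - 4*z) + d*(-5*z^2 + 12*z - 16) + 5*z^2 - 8*z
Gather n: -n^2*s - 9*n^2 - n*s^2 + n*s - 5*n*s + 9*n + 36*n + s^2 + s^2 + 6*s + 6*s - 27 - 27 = n^2*(-s - 9) + n*(-s^2 - 4*s + 45) + 2*s^2 + 12*s - 54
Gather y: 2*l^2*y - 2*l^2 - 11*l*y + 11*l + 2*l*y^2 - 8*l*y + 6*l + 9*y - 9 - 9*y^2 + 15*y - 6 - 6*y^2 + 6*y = -2*l^2 + 17*l + y^2*(2*l - 15) + y*(2*l^2 - 19*l + 30) - 15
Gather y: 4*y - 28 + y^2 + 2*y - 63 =y^2 + 6*y - 91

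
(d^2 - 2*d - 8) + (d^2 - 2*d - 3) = 2*d^2 - 4*d - 11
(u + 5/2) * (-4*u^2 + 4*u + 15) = -4*u^3 - 6*u^2 + 25*u + 75/2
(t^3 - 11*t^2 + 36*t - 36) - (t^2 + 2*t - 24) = t^3 - 12*t^2 + 34*t - 12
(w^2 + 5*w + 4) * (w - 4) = w^3 + w^2 - 16*w - 16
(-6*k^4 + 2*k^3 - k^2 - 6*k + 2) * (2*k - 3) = -12*k^5 + 22*k^4 - 8*k^3 - 9*k^2 + 22*k - 6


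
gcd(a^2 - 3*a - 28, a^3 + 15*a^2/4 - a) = a + 4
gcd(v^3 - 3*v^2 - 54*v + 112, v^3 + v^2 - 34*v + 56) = v^2 + 5*v - 14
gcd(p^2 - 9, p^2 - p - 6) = p - 3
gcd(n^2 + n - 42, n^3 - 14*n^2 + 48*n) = n - 6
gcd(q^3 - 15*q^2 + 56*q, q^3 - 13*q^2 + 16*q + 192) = q - 8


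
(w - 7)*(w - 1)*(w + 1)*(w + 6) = w^4 - w^3 - 43*w^2 + w + 42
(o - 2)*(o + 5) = o^2 + 3*o - 10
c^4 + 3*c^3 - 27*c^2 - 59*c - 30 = (c - 5)*(c + 1)^2*(c + 6)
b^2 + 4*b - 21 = (b - 3)*(b + 7)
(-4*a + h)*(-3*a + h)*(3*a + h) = 36*a^3 - 9*a^2*h - 4*a*h^2 + h^3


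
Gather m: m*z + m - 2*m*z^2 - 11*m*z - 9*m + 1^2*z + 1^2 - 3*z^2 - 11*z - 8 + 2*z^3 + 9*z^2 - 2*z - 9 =m*(-2*z^2 - 10*z - 8) + 2*z^3 + 6*z^2 - 12*z - 16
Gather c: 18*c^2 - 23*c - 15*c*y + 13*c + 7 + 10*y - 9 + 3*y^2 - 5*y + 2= 18*c^2 + c*(-15*y - 10) + 3*y^2 + 5*y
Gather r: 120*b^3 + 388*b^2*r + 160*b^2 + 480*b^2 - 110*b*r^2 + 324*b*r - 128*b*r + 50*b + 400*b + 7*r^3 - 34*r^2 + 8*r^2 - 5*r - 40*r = 120*b^3 + 640*b^2 + 450*b + 7*r^3 + r^2*(-110*b - 26) + r*(388*b^2 + 196*b - 45)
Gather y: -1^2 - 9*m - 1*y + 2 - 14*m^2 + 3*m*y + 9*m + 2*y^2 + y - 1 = -14*m^2 + 3*m*y + 2*y^2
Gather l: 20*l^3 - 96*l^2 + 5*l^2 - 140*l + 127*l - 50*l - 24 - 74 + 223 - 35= 20*l^3 - 91*l^2 - 63*l + 90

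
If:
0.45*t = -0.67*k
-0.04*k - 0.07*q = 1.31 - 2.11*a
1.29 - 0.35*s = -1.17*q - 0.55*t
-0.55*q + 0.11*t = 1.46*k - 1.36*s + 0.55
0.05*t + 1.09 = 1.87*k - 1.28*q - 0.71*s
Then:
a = 0.61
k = 0.47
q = -0.55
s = 0.75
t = -0.70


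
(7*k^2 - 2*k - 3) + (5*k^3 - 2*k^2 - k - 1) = 5*k^3 + 5*k^2 - 3*k - 4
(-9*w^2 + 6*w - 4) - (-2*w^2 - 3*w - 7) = -7*w^2 + 9*w + 3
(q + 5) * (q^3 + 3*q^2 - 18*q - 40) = q^4 + 8*q^3 - 3*q^2 - 130*q - 200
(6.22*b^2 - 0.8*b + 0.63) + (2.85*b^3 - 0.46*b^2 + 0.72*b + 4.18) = 2.85*b^3 + 5.76*b^2 - 0.0800000000000001*b + 4.81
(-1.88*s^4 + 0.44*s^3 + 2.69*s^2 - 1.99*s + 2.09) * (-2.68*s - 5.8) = 5.0384*s^5 + 9.7248*s^4 - 9.7612*s^3 - 10.2688*s^2 + 5.9408*s - 12.122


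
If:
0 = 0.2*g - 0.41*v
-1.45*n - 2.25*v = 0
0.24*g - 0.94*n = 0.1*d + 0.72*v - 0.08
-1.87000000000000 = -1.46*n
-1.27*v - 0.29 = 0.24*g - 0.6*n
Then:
No Solution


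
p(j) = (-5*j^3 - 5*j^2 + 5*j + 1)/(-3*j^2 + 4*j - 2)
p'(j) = (6*j - 4)*(-5*j^3 - 5*j^2 + 5*j + 1)/(-3*j^2 + 4*j - 2)^2 + (-15*j^2 - 10*j + 5)/(-3*j^2 + 4*j - 2) = (15*j^4 - 40*j^3 + 25*j^2 + 26*j - 14)/(9*j^4 - 24*j^3 + 28*j^2 - 16*j + 4)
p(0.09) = -0.84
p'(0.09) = -4.15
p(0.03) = -0.61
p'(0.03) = -3.72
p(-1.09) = 0.39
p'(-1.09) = 0.61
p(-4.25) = -3.73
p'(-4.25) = 1.55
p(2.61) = 9.08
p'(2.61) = 1.45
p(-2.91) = -1.72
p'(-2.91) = 1.43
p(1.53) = 7.22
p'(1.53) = 2.76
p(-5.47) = -5.65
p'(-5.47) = 1.59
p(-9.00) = -11.37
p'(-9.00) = 1.64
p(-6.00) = -6.50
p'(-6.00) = 1.60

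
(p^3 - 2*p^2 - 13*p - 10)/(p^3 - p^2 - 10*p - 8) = (p - 5)/(p - 4)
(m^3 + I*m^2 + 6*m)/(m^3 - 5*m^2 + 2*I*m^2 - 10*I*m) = (m^2 + I*m + 6)/(m^2 + m*(-5 + 2*I) - 10*I)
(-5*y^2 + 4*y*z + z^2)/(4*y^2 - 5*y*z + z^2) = (-5*y - z)/(4*y - z)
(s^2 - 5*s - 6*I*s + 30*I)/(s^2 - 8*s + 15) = (s - 6*I)/(s - 3)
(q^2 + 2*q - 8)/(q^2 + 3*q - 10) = (q + 4)/(q + 5)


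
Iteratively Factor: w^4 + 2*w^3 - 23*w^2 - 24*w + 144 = (w - 3)*(w^3 + 5*w^2 - 8*w - 48) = (w - 3)*(w + 4)*(w^2 + w - 12) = (w - 3)^2*(w + 4)*(w + 4)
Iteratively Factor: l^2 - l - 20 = (l + 4)*(l - 5)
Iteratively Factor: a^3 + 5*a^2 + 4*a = (a)*(a^2 + 5*a + 4) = a*(a + 1)*(a + 4)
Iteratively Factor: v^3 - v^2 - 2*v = (v - 2)*(v^2 + v) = v*(v - 2)*(v + 1)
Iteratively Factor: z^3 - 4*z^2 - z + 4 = (z - 1)*(z^2 - 3*z - 4) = (z - 4)*(z - 1)*(z + 1)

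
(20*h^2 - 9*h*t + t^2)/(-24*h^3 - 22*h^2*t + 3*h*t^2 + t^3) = (-5*h + t)/(6*h^2 + 7*h*t + t^2)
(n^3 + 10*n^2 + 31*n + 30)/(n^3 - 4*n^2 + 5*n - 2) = (n^3 + 10*n^2 + 31*n + 30)/(n^3 - 4*n^2 + 5*n - 2)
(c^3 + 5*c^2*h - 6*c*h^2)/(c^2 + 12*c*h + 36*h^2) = c*(c - h)/(c + 6*h)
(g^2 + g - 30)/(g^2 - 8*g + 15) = (g + 6)/(g - 3)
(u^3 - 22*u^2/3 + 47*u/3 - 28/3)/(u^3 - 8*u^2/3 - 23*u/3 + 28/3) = (3*u - 7)/(3*u + 7)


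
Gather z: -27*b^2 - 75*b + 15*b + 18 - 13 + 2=-27*b^2 - 60*b + 7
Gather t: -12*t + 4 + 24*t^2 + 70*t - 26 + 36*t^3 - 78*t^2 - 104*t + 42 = 36*t^3 - 54*t^2 - 46*t + 20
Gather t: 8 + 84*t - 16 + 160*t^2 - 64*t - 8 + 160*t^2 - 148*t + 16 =320*t^2 - 128*t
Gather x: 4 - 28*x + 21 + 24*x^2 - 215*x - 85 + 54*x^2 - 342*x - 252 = 78*x^2 - 585*x - 312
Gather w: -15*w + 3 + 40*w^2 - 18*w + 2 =40*w^2 - 33*w + 5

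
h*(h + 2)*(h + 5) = h^3 + 7*h^2 + 10*h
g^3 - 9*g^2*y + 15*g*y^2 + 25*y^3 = (g - 5*y)^2*(g + y)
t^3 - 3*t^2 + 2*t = t*(t - 2)*(t - 1)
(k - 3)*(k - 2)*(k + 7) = k^3 + 2*k^2 - 29*k + 42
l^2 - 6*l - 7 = (l - 7)*(l + 1)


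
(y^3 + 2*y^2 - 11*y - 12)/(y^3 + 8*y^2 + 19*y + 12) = (y - 3)/(y + 3)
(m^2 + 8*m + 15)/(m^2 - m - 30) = (m + 3)/(m - 6)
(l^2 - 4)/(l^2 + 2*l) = (l - 2)/l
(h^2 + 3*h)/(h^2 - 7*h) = (h + 3)/(h - 7)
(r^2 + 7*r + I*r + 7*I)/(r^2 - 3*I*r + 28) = (r^2 + r*(7 + I) + 7*I)/(r^2 - 3*I*r + 28)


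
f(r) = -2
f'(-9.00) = 0.00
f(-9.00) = -2.00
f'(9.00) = 0.00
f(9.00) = -2.00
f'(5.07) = 0.00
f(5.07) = -2.00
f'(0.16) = 0.00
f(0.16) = -2.00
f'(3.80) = 0.00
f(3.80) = -2.00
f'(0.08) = 0.00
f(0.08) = -2.00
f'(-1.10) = 0.00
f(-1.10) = -2.00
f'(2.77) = 0.00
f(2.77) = -2.00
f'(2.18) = 0.00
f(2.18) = -2.00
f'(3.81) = 0.00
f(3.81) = -2.00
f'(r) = 0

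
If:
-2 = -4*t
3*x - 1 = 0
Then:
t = 1/2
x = 1/3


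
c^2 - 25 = (c - 5)*(c + 5)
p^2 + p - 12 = (p - 3)*(p + 4)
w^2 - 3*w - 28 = (w - 7)*(w + 4)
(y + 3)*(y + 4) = y^2 + 7*y + 12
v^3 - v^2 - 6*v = v*(v - 3)*(v + 2)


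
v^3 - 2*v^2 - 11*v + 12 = (v - 4)*(v - 1)*(v + 3)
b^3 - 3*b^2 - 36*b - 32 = (b - 8)*(b + 1)*(b + 4)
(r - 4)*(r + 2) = r^2 - 2*r - 8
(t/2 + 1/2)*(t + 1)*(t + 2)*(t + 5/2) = t^4/2 + 13*t^3/4 + 15*t^2/2 + 29*t/4 + 5/2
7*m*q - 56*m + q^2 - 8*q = (7*m + q)*(q - 8)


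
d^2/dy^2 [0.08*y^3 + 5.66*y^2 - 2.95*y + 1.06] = 0.48*y + 11.32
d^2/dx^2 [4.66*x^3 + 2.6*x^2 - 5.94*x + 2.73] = 27.96*x + 5.2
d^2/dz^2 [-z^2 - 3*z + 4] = -2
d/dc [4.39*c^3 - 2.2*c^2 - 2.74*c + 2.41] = 13.17*c^2 - 4.4*c - 2.74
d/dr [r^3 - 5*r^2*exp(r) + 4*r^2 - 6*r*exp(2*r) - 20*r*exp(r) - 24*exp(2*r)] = -5*r^2*exp(r) + 3*r^2 - 12*r*exp(2*r) - 30*r*exp(r) + 8*r - 54*exp(2*r) - 20*exp(r)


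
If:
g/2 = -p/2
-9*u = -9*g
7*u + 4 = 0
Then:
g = -4/7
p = 4/7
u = -4/7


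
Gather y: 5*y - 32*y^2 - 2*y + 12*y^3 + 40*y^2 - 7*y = 12*y^3 + 8*y^2 - 4*y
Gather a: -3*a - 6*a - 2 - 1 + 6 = 3 - 9*a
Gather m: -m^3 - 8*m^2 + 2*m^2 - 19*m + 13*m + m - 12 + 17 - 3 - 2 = -m^3 - 6*m^2 - 5*m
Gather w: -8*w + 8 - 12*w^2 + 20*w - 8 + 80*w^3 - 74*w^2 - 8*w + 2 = 80*w^3 - 86*w^2 + 4*w + 2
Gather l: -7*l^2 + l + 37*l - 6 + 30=-7*l^2 + 38*l + 24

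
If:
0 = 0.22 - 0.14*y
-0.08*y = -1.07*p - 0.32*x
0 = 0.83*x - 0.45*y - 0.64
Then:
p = -0.37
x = 1.62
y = 1.57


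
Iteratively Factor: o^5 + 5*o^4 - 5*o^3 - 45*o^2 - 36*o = (o - 3)*(o^4 + 8*o^3 + 19*o^2 + 12*o) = (o - 3)*(o + 4)*(o^3 + 4*o^2 + 3*o) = (o - 3)*(o + 3)*(o + 4)*(o^2 + o) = (o - 3)*(o + 1)*(o + 3)*(o + 4)*(o)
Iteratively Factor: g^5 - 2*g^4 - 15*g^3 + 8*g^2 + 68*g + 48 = (g - 3)*(g^4 + g^3 - 12*g^2 - 28*g - 16) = (g - 4)*(g - 3)*(g^3 + 5*g^2 + 8*g + 4) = (g - 4)*(g - 3)*(g + 2)*(g^2 + 3*g + 2) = (g - 4)*(g - 3)*(g + 1)*(g + 2)*(g + 2)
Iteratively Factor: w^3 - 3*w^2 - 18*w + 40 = (w - 2)*(w^2 - w - 20) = (w - 5)*(w - 2)*(w + 4)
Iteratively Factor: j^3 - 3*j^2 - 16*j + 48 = (j + 4)*(j^2 - 7*j + 12) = (j - 4)*(j + 4)*(j - 3)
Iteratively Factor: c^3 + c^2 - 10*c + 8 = (c - 1)*(c^2 + 2*c - 8) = (c - 1)*(c + 4)*(c - 2)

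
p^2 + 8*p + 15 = (p + 3)*(p + 5)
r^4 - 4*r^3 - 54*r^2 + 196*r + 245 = (r - 7)*(r - 5)*(r + 1)*(r + 7)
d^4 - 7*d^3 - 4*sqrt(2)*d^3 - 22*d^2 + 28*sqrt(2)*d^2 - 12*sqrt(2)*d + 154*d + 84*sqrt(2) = (d - 7)*(d - 6*sqrt(2))*(d + sqrt(2))^2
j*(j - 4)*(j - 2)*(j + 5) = j^4 - j^3 - 22*j^2 + 40*j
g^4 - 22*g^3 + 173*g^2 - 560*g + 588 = (g - 7)^2*(g - 6)*(g - 2)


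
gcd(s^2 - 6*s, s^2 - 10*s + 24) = s - 6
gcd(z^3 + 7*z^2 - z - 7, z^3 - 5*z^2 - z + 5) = z^2 - 1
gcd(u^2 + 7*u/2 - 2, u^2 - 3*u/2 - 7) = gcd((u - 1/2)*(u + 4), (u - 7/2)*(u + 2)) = 1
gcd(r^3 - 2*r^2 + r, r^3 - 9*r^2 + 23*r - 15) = r - 1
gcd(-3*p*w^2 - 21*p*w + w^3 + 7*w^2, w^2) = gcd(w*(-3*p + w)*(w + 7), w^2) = w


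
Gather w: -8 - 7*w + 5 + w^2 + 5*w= w^2 - 2*w - 3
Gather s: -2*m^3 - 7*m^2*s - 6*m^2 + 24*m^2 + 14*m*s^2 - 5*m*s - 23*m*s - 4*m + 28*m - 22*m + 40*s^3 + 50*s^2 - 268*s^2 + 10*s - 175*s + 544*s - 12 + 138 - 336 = -2*m^3 + 18*m^2 + 2*m + 40*s^3 + s^2*(14*m - 218) + s*(-7*m^2 - 28*m + 379) - 210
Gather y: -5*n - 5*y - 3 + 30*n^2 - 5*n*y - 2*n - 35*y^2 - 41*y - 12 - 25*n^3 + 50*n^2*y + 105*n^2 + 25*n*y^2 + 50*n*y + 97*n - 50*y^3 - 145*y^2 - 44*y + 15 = -25*n^3 + 135*n^2 + 90*n - 50*y^3 + y^2*(25*n - 180) + y*(50*n^2 + 45*n - 90)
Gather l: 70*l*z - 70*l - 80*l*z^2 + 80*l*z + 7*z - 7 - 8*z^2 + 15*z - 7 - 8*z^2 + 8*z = l*(-80*z^2 + 150*z - 70) - 16*z^2 + 30*z - 14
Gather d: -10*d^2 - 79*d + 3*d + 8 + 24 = -10*d^2 - 76*d + 32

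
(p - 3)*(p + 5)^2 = p^3 + 7*p^2 - 5*p - 75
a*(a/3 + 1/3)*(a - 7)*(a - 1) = a^4/3 - 7*a^3/3 - a^2/3 + 7*a/3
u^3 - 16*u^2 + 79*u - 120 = (u - 8)*(u - 5)*(u - 3)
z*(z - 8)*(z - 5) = z^3 - 13*z^2 + 40*z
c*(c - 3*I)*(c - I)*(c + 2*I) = c^4 - 2*I*c^3 + 5*c^2 - 6*I*c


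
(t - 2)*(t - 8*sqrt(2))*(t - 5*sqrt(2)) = t^3 - 13*sqrt(2)*t^2 - 2*t^2 + 26*sqrt(2)*t + 80*t - 160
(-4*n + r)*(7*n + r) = -28*n^2 + 3*n*r + r^2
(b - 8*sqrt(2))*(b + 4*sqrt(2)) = b^2 - 4*sqrt(2)*b - 64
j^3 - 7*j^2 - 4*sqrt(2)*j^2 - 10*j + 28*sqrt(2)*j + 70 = (j - 7)*(j - 5*sqrt(2))*(j + sqrt(2))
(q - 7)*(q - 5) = q^2 - 12*q + 35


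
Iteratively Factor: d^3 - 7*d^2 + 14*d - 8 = (d - 4)*(d^2 - 3*d + 2) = (d - 4)*(d - 1)*(d - 2)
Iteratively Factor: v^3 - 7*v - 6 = (v - 3)*(v^2 + 3*v + 2) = (v - 3)*(v + 1)*(v + 2)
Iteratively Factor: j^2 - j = (j - 1)*(j)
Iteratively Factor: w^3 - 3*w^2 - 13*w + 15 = (w - 5)*(w^2 + 2*w - 3) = (w - 5)*(w - 1)*(w + 3)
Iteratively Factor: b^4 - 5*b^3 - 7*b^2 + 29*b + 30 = (b - 5)*(b^3 - 7*b - 6) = (b - 5)*(b + 1)*(b^2 - b - 6) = (b - 5)*(b + 1)*(b + 2)*(b - 3)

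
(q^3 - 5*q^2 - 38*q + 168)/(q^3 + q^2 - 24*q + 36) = (q^2 - 11*q + 28)/(q^2 - 5*q + 6)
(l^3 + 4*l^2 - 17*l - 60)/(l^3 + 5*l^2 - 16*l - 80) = (l + 3)/(l + 4)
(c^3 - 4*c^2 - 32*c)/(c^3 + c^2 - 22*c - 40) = c*(c - 8)/(c^2 - 3*c - 10)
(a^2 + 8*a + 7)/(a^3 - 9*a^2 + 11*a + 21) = (a + 7)/(a^2 - 10*a + 21)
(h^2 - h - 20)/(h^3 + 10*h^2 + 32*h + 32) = (h - 5)/(h^2 + 6*h + 8)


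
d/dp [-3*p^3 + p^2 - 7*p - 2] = -9*p^2 + 2*p - 7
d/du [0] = 0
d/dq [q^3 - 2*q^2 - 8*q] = 3*q^2 - 4*q - 8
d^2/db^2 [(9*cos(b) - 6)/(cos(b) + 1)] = 15*(cos(b) - 2)/(cos(b) + 1)^2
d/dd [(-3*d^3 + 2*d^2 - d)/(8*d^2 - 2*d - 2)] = (-12*d^4 + 6*d^3 + 11*d^2 - 4*d + 1)/(2*(16*d^4 - 8*d^3 - 7*d^2 + 2*d + 1))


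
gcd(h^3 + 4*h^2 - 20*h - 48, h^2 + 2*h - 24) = h^2 + 2*h - 24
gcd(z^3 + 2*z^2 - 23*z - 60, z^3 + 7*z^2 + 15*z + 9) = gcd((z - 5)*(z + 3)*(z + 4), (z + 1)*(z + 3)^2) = z + 3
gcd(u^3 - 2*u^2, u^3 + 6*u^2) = u^2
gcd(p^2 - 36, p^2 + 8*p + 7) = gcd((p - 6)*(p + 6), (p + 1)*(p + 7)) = 1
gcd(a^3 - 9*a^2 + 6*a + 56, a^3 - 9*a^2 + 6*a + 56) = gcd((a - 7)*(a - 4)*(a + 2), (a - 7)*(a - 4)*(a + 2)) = a^3 - 9*a^2 + 6*a + 56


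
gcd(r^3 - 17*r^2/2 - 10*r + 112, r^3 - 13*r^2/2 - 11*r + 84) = r^2 - r/2 - 14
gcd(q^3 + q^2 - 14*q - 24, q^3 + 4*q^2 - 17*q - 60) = q^2 - q - 12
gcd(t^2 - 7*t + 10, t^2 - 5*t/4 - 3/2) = t - 2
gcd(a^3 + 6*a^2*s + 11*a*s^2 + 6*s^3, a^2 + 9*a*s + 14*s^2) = a + 2*s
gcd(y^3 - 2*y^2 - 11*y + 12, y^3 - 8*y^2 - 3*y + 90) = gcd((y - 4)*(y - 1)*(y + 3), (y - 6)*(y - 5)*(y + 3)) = y + 3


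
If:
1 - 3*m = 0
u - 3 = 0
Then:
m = 1/3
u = 3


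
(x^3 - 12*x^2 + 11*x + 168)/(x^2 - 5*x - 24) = x - 7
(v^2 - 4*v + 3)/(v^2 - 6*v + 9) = (v - 1)/(v - 3)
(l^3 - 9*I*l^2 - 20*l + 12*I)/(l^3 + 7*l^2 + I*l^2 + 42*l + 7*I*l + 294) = (l^2 - 3*I*l - 2)/(l^2 + 7*l*(1 + I) + 49*I)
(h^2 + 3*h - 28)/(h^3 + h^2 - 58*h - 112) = (h - 4)/(h^2 - 6*h - 16)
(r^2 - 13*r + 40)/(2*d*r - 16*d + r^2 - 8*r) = (r - 5)/(2*d + r)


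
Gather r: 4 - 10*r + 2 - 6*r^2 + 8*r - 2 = -6*r^2 - 2*r + 4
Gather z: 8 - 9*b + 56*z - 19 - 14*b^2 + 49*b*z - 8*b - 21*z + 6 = -14*b^2 - 17*b + z*(49*b + 35) - 5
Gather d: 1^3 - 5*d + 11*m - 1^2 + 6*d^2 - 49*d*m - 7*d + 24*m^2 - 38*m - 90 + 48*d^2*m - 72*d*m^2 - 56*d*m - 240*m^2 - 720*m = d^2*(48*m + 6) + d*(-72*m^2 - 105*m - 12) - 216*m^2 - 747*m - 90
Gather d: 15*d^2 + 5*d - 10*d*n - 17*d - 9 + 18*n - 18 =15*d^2 + d*(-10*n - 12) + 18*n - 27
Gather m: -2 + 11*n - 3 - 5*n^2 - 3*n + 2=-5*n^2 + 8*n - 3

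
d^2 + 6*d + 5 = (d + 1)*(d + 5)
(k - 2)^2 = k^2 - 4*k + 4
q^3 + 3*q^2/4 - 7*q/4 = q*(q - 1)*(q + 7/4)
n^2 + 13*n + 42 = (n + 6)*(n + 7)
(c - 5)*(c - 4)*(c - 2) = c^3 - 11*c^2 + 38*c - 40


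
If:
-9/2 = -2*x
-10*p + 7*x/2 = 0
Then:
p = 63/80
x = 9/4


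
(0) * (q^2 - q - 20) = 0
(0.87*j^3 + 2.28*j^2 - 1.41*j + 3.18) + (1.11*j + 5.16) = 0.87*j^3 + 2.28*j^2 - 0.3*j + 8.34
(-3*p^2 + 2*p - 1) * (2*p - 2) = -6*p^3 + 10*p^2 - 6*p + 2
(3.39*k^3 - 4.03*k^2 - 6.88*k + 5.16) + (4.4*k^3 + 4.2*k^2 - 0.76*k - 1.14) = 7.79*k^3 + 0.17*k^2 - 7.64*k + 4.02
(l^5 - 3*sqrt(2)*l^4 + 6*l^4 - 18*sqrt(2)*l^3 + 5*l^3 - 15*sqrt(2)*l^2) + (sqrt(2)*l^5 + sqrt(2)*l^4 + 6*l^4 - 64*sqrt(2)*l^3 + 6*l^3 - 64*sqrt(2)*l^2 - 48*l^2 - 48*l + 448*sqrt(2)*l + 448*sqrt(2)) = l^5 + sqrt(2)*l^5 - 2*sqrt(2)*l^4 + 12*l^4 - 82*sqrt(2)*l^3 + 11*l^3 - 79*sqrt(2)*l^2 - 48*l^2 - 48*l + 448*sqrt(2)*l + 448*sqrt(2)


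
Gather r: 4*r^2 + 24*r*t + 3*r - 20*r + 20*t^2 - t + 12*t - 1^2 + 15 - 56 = 4*r^2 + r*(24*t - 17) + 20*t^2 + 11*t - 42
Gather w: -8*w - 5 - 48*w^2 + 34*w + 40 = -48*w^2 + 26*w + 35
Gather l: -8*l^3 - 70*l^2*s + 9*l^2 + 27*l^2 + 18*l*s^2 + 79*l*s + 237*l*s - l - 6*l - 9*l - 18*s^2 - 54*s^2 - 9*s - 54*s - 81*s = -8*l^3 + l^2*(36 - 70*s) + l*(18*s^2 + 316*s - 16) - 72*s^2 - 144*s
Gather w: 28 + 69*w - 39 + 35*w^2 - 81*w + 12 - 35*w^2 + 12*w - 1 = 0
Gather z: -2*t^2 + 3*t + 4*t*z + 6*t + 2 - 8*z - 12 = -2*t^2 + 9*t + z*(4*t - 8) - 10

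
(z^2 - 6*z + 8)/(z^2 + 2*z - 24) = (z - 2)/(z + 6)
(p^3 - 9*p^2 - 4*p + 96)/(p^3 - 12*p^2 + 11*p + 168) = (p - 4)/(p - 7)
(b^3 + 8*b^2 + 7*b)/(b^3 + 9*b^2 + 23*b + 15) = b*(b + 7)/(b^2 + 8*b + 15)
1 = 1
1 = 1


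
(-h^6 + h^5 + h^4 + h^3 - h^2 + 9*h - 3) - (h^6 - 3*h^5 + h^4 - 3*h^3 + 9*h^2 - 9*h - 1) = -2*h^6 + 4*h^5 + 4*h^3 - 10*h^2 + 18*h - 2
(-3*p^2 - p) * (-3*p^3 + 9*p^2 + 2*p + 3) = 9*p^5 - 24*p^4 - 15*p^3 - 11*p^2 - 3*p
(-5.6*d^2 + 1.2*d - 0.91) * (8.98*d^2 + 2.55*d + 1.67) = -50.288*d^4 - 3.504*d^3 - 14.4638*d^2 - 0.3165*d - 1.5197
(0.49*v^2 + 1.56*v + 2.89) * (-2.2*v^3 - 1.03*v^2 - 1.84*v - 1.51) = -1.078*v^5 - 3.9367*v^4 - 8.8664*v^3 - 6.587*v^2 - 7.6732*v - 4.3639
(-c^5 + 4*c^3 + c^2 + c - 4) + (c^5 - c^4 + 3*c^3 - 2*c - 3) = -c^4 + 7*c^3 + c^2 - c - 7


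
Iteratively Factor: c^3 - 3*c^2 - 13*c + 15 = (c - 1)*(c^2 - 2*c - 15) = (c - 1)*(c + 3)*(c - 5)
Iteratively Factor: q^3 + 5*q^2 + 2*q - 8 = (q + 4)*(q^2 + q - 2) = (q - 1)*(q + 4)*(q + 2)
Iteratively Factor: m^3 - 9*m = (m + 3)*(m^2 - 3*m) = (m - 3)*(m + 3)*(m)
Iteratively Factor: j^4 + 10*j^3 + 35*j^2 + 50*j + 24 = (j + 1)*(j^3 + 9*j^2 + 26*j + 24) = (j + 1)*(j + 4)*(j^2 + 5*j + 6) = (j + 1)*(j + 2)*(j + 4)*(j + 3)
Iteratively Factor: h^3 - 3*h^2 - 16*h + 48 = (h + 4)*(h^2 - 7*h + 12) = (h - 3)*(h + 4)*(h - 4)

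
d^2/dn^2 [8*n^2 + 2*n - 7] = 16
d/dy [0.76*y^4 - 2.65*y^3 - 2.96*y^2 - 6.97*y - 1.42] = 3.04*y^3 - 7.95*y^2 - 5.92*y - 6.97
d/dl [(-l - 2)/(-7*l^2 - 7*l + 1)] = (7*l^2 + 7*l - 7*(l + 2)*(2*l + 1) - 1)/(7*l^2 + 7*l - 1)^2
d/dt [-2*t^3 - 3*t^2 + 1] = 6*t*(-t - 1)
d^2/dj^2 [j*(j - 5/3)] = 2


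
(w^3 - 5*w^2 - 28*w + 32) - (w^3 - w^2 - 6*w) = -4*w^2 - 22*w + 32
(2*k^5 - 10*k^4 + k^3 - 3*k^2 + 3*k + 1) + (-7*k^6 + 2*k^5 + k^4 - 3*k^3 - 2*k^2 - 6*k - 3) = -7*k^6 + 4*k^5 - 9*k^4 - 2*k^3 - 5*k^2 - 3*k - 2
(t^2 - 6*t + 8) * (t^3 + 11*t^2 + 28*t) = t^5 + 5*t^4 - 30*t^3 - 80*t^2 + 224*t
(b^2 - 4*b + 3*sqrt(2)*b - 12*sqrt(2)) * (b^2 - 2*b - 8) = b^4 - 6*b^3 + 3*sqrt(2)*b^3 - 18*sqrt(2)*b^2 + 32*b + 96*sqrt(2)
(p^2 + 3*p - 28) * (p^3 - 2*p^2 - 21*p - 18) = p^5 + p^4 - 55*p^3 - 25*p^2 + 534*p + 504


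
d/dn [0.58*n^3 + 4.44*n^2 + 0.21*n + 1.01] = 1.74*n^2 + 8.88*n + 0.21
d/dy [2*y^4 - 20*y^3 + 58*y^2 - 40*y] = 8*y^3 - 60*y^2 + 116*y - 40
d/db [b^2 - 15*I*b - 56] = 2*b - 15*I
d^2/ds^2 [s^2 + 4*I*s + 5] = 2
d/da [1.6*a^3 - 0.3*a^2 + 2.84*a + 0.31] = 4.8*a^2 - 0.6*a + 2.84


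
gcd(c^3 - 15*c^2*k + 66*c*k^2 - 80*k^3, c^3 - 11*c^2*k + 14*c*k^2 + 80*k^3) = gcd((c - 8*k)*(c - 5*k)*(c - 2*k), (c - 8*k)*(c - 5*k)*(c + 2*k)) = c^2 - 13*c*k + 40*k^2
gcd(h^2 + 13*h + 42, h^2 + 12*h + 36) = h + 6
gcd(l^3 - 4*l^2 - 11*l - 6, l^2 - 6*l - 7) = l + 1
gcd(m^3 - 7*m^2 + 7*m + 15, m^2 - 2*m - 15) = m - 5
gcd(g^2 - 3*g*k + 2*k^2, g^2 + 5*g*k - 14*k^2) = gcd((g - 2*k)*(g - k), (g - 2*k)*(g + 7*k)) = g - 2*k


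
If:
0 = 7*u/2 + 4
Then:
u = -8/7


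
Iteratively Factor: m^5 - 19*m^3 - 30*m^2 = (m - 5)*(m^4 + 5*m^3 + 6*m^2) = (m - 5)*(m + 3)*(m^3 + 2*m^2) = m*(m - 5)*(m + 3)*(m^2 + 2*m) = m^2*(m - 5)*(m + 3)*(m + 2)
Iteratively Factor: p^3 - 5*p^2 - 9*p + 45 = (p + 3)*(p^2 - 8*p + 15) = (p - 3)*(p + 3)*(p - 5)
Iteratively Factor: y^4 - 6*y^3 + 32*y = (y - 4)*(y^3 - 2*y^2 - 8*y) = y*(y - 4)*(y^2 - 2*y - 8) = y*(y - 4)*(y + 2)*(y - 4)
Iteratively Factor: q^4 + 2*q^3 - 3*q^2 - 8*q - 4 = (q + 2)*(q^3 - 3*q - 2) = (q - 2)*(q + 2)*(q^2 + 2*q + 1) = (q - 2)*(q + 1)*(q + 2)*(q + 1)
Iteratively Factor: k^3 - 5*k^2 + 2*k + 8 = (k + 1)*(k^2 - 6*k + 8) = (k - 4)*(k + 1)*(k - 2)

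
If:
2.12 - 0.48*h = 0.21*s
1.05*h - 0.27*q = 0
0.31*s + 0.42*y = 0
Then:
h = 0.592741935483871*y + 4.41666666666667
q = 2.30510752688172*y + 17.1759259259259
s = -1.35483870967742*y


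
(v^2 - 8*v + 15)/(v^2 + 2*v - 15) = (v - 5)/(v + 5)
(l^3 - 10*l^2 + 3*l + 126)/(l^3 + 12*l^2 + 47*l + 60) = (l^2 - 13*l + 42)/(l^2 + 9*l + 20)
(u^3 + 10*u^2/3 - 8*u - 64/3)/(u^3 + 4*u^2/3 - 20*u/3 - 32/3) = (u + 4)/(u + 2)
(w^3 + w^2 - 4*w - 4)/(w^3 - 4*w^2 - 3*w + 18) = (w^2 - w - 2)/(w^2 - 6*w + 9)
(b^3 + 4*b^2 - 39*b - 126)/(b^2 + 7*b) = b - 3 - 18/b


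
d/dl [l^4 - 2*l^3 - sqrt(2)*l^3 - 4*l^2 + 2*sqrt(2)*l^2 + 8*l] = 4*l^3 - 6*l^2 - 3*sqrt(2)*l^2 - 8*l + 4*sqrt(2)*l + 8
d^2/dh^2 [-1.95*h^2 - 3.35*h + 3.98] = -3.90000000000000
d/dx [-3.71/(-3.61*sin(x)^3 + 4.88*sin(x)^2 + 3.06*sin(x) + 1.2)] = (-40.1793*sin(x)^2 + 36.2096*sin(x) + 11.3526)*cos(x)/(-3.61*sin(x)^3 + 4.88*sin(x)^2 + 3.06*sin(x) + 1.2)^2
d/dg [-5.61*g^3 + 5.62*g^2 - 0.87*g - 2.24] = -16.83*g^2 + 11.24*g - 0.87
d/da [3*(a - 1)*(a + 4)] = 6*a + 9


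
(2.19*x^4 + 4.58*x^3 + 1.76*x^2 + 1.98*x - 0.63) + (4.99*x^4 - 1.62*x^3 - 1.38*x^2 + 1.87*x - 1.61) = 7.18*x^4 + 2.96*x^3 + 0.38*x^2 + 3.85*x - 2.24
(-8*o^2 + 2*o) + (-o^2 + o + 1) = -9*o^2 + 3*o + 1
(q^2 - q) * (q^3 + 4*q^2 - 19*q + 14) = q^5 + 3*q^4 - 23*q^3 + 33*q^2 - 14*q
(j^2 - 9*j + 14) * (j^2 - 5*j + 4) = j^4 - 14*j^3 + 63*j^2 - 106*j + 56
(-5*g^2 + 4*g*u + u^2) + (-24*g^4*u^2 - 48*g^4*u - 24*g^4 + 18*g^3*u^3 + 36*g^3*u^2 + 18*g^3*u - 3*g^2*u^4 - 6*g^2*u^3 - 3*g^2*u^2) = -24*g^4*u^2 - 48*g^4*u - 24*g^4 + 18*g^3*u^3 + 36*g^3*u^2 + 18*g^3*u - 3*g^2*u^4 - 6*g^2*u^3 - 3*g^2*u^2 - 5*g^2 + 4*g*u + u^2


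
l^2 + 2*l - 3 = (l - 1)*(l + 3)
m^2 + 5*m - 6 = (m - 1)*(m + 6)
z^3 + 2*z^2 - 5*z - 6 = (z - 2)*(z + 1)*(z + 3)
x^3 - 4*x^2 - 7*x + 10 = (x - 5)*(x - 1)*(x + 2)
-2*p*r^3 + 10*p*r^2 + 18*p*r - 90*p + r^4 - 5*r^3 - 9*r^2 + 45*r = (-2*p + r)*(r - 5)*(r - 3)*(r + 3)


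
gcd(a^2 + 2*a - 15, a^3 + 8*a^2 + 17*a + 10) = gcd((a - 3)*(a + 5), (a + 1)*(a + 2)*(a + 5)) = a + 5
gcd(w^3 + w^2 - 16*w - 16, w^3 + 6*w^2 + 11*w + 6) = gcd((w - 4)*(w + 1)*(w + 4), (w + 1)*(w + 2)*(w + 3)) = w + 1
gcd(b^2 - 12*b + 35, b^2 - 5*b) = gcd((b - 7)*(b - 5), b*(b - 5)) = b - 5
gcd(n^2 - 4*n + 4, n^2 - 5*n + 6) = n - 2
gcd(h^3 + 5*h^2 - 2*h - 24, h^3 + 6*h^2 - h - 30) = h^2 + h - 6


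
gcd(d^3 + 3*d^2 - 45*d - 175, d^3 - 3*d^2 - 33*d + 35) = d^2 - 2*d - 35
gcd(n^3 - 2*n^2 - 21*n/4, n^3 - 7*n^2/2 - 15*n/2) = n^2 + 3*n/2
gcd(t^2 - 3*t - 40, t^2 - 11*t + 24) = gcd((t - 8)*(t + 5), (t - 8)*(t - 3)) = t - 8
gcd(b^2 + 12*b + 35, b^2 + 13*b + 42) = b + 7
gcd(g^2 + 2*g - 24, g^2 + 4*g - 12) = g + 6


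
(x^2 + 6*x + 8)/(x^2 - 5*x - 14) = (x + 4)/(x - 7)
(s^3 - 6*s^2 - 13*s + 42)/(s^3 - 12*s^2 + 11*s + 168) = (s - 2)/(s - 8)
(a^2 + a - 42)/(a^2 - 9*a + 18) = (a + 7)/(a - 3)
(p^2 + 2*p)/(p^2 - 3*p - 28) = p*(p + 2)/(p^2 - 3*p - 28)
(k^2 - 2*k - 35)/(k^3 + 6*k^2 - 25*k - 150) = (k - 7)/(k^2 + k - 30)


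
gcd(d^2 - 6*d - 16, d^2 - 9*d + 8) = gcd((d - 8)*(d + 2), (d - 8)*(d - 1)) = d - 8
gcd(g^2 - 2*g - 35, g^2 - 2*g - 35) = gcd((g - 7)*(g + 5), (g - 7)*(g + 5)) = g^2 - 2*g - 35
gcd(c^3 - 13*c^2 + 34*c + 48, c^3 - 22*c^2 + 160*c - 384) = c^2 - 14*c + 48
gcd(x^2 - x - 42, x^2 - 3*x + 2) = 1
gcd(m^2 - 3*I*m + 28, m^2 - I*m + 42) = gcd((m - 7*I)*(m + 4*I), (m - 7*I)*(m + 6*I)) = m - 7*I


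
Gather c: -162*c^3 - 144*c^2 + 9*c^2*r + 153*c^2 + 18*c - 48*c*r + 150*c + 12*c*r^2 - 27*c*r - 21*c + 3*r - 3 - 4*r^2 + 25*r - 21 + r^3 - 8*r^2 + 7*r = -162*c^3 + c^2*(9*r + 9) + c*(12*r^2 - 75*r + 147) + r^3 - 12*r^2 + 35*r - 24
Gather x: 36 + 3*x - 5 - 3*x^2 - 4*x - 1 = -3*x^2 - x + 30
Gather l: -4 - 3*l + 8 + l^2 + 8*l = l^2 + 5*l + 4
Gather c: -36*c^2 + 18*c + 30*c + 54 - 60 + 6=-36*c^2 + 48*c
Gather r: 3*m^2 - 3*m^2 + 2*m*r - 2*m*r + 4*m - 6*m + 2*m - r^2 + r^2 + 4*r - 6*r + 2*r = 0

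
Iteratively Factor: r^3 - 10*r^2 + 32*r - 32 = (r - 2)*(r^2 - 8*r + 16) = (r - 4)*(r - 2)*(r - 4)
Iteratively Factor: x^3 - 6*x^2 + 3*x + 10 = (x - 2)*(x^2 - 4*x - 5) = (x - 5)*(x - 2)*(x + 1)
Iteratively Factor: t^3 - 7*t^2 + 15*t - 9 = (t - 3)*(t^2 - 4*t + 3) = (t - 3)^2*(t - 1)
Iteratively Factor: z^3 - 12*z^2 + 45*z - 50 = (z - 5)*(z^2 - 7*z + 10) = (z - 5)*(z - 2)*(z - 5)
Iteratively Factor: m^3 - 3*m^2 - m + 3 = (m + 1)*(m^2 - 4*m + 3) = (m - 3)*(m + 1)*(m - 1)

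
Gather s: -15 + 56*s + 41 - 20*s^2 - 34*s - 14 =-20*s^2 + 22*s + 12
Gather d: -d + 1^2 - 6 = -d - 5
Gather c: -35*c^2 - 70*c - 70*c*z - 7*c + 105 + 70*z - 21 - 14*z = -35*c^2 + c*(-70*z - 77) + 56*z + 84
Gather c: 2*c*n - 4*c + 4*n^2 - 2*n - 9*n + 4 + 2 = c*(2*n - 4) + 4*n^2 - 11*n + 6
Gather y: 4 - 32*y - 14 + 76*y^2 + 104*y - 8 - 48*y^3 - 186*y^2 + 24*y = -48*y^3 - 110*y^2 + 96*y - 18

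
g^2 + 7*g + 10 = (g + 2)*(g + 5)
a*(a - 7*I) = a^2 - 7*I*a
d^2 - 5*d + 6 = (d - 3)*(d - 2)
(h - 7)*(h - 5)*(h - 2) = h^3 - 14*h^2 + 59*h - 70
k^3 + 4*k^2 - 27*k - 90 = (k - 5)*(k + 3)*(k + 6)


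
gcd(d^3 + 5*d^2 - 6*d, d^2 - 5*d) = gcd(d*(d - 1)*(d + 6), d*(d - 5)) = d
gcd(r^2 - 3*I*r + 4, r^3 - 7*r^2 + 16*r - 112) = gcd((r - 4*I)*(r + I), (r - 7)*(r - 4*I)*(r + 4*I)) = r - 4*I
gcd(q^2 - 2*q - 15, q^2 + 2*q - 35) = q - 5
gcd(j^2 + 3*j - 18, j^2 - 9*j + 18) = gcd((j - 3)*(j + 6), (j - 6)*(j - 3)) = j - 3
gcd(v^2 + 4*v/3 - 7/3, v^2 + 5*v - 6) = v - 1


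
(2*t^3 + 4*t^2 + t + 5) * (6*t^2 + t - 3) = 12*t^5 + 26*t^4 + 4*t^3 + 19*t^2 + 2*t - 15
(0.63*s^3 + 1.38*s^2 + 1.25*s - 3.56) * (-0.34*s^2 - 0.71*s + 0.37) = -0.2142*s^5 - 0.9165*s^4 - 1.1717*s^3 + 0.8335*s^2 + 2.9901*s - 1.3172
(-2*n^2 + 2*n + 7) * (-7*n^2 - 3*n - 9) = 14*n^4 - 8*n^3 - 37*n^2 - 39*n - 63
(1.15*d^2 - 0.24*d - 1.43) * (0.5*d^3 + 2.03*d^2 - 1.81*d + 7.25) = 0.575*d^5 + 2.2145*d^4 - 3.2837*d^3 + 5.869*d^2 + 0.8483*d - 10.3675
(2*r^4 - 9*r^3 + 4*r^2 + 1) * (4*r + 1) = 8*r^5 - 34*r^4 + 7*r^3 + 4*r^2 + 4*r + 1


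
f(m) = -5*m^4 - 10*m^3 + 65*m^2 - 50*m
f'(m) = -20*m^3 - 30*m^2 + 130*m - 50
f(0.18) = -6.96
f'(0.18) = -27.69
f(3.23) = -364.57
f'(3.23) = -617.05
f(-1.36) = 196.27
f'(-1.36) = -231.98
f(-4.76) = 222.41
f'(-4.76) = 808.48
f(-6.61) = -3486.46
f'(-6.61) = 3556.03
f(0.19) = -7.23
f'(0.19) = -26.52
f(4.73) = -2343.23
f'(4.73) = -2222.76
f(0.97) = -0.89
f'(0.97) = 29.62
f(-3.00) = 600.00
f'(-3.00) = -170.00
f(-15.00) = -204000.00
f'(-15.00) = 58750.00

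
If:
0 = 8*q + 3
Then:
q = -3/8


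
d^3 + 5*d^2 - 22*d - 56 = (d - 4)*(d + 2)*(d + 7)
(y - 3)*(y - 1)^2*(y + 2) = y^4 - 3*y^3 - 3*y^2 + 11*y - 6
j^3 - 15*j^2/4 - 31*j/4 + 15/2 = (j - 5)*(j - 3/4)*(j + 2)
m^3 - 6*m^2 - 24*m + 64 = (m - 8)*(m - 2)*(m + 4)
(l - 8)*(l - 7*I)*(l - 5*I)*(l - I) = l^4 - 8*l^3 - 13*I*l^3 - 47*l^2 + 104*I*l^2 + 376*l + 35*I*l - 280*I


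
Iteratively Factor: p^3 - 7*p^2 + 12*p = (p - 4)*(p^2 - 3*p) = p*(p - 4)*(p - 3)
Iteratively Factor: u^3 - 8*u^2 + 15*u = (u - 3)*(u^2 - 5*u) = (u - 5)*(u - 3)*(u)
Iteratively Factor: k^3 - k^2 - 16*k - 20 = (k + 2)*(k^2 - 3*k - 10) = (k + 2)^2*(k - 5)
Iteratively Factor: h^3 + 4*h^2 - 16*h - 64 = (h - 4)*(h^2 + 8*h + 16) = (h - 4)*(h + 4)*(h + 4)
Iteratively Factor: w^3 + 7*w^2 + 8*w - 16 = (w + 4)*(w^2 + 3*w - 4) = (w - 1)*(w + 4)*(w + 4)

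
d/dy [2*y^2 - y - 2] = 4*y - 1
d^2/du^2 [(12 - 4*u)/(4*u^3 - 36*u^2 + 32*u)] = 2*(-3*u^5 + 45*u^4 - 289*u^3 + 801*u^2 - 648*u + 192)/(u^3*(u^6 - 27*u^5 + 267*u^4 - 1161*u^3 + 2136*u^2 - 1728*u + 512))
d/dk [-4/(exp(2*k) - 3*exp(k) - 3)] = (8*exp(k) - 12)*exp(k)/(-exp(2*k) + 3*exp(k) + 3)^2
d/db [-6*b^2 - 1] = -12*b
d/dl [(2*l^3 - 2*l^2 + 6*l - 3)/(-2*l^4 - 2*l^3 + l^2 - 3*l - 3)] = (4*l^6 - 8*l^5 + 34*l^4 - 12*l^3 - 36*l^2 + 18*l - 27)/(4*l^8 + 8*l^7 + 8*l^5 + 25*l^4 + 6*l^3 + 3*l^2 + 18*l + 9)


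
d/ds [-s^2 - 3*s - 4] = -2*s - 3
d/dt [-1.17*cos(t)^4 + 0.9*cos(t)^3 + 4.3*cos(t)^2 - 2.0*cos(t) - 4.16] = (4.68*cos(t)^3 - 2.7*cos(t)^2 - 8.6*cos(t) + 2.0)*sin(t)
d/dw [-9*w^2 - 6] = -18*w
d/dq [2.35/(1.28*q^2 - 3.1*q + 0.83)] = (7.285 - 6.016*q)/(1.28*q^2 - 3.1*q + 0.83)^2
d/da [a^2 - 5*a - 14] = 2*a - 5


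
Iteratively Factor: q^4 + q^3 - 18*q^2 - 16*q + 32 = (q + 4)*(q^3 - 3*q^2 - 6*q + 8) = (q - 4)*(q + 4)*(q^2 + q - 2) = (q - 4)*(q - 1)*(q + 4)*(q + 2)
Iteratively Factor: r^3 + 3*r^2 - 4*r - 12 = (r - 2)*(r^2 + 5*r + 6) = (r - 2)*(r + 3)*(r + 2)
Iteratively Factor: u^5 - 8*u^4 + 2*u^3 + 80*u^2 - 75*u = (u - 5)*(u^4 - 3*u^3 - 13*u^2 + 15*u) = (u - 5)^2*(u^3 + 2*u^2 - 3*u) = u*(u - 5)^2*(u^2 + 2*u - 3) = u*(u - 5)^2*(u - 1)*(u + 3)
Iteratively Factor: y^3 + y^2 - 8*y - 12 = (y - 3)*(y^2 + 4*y + 4) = (y - 3)*(y + 2)*(y + 2)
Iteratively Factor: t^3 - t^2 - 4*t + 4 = (t - 2)*(t^2 + t - 2) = (t - 2)*(t + 2)*(t - 1)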